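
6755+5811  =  12566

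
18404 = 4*4601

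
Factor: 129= 3^1*43^1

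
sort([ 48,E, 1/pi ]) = [ 1/pi,E, 48]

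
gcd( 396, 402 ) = 6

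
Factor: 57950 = 2^1*5^2*19^1 * 61^1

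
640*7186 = 4599040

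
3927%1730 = 467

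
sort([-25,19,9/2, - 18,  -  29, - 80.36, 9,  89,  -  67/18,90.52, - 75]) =[ - 80.36, - 75, - 29, - 25, - 18, - 67/18 , 9/2, 9 , 19, 89, 90.52] 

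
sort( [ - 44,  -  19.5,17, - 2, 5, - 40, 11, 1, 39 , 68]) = [-44, - 40, - 19.5, - 2 , 1,5, 11, 17, 39, 68]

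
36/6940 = 9/1735 = 0.01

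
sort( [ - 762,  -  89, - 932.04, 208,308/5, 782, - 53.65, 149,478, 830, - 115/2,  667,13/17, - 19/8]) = [ - 932.04, - 762, - 89, - 115/2, - 53.65,  -  19/8, 13/17, 308/5,149, 208, 478,667, 782,830]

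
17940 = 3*5980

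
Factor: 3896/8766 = 4/9 = 2^2*3^ ( - 2 )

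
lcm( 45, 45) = 45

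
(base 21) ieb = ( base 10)8243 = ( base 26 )c51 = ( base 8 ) 20063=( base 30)94n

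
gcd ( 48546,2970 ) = 54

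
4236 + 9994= 14230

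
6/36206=3/18103 = 0.00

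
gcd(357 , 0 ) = 357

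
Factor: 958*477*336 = 153540576 = 2^5*3^3*7^1*53^1 * 479^1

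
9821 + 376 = 10197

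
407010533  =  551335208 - 144324675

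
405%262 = 143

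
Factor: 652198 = 2^1*326099^1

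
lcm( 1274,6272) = 81536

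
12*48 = 576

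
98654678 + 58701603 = 157356281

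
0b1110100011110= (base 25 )bn4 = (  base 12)4392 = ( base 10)7454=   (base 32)78u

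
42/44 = 21/22 = 0.95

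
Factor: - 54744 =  - 2^3*3^1*2281^1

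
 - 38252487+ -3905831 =- 42158318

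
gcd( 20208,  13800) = 24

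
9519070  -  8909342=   609728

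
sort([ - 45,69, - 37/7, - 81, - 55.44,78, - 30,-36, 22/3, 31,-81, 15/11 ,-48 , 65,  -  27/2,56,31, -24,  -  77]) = [-81, - 81,  -  77,  -  55.44,-48,-45,-36, - 30, - 24, -27/2,  -  37/7,  15/11,22/3, 31, 31,  56,65,69, 78]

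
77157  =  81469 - 4312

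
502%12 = 10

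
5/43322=5/43322 = 0.00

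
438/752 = 219/376 =0.58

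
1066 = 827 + 239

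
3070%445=400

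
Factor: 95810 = 2^1 *5^1 * 11^1 * 13^1*67^1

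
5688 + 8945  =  14633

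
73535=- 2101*(  -  35)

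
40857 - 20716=20141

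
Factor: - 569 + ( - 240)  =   - 809^1 = - 809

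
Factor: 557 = 557^1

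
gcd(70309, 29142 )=1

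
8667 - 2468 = 6199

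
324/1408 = 81/352 =0.23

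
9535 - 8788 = 747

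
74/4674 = 37/2337 = 0.02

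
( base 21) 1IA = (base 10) 829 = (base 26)15n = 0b1100111101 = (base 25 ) 184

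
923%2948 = 923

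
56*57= 3192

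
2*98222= 196444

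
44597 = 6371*7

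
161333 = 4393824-4232491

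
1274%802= 472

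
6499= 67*97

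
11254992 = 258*43624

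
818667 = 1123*729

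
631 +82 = 713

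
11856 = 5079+6777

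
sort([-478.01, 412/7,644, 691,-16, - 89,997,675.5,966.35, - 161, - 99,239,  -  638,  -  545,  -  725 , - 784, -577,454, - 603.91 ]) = [-784,- 725, - 638,  -  603.91, - 577, - 545, -478.01,-161, - 99 ,-89,-16,  412/7, 239,454,  644,675.5, 691, 966.35 , 997] 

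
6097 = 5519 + 578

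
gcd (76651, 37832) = 1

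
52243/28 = 52243/28=1865.82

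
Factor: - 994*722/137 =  - 717668/137 = - 2^2*7^1*19^2*71^1*137^( - 1 )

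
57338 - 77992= - 20654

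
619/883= 619/883 = 0.70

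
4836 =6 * 806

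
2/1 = 2 = 2.00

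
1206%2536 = 1206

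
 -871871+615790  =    -  256081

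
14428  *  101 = 1457228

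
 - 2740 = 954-3694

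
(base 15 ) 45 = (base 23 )2J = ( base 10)65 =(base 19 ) 38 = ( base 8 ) 101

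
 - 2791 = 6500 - 9291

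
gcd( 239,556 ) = 1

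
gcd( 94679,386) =1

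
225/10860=15/724 = 0.02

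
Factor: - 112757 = -112757^1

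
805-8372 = - 7567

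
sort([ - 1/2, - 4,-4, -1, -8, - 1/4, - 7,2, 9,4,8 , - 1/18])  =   [  -  8,-7, - 4, - 4, - 1, - 1/2  , - 1/4,-1/18 , 2, 4 , 8, 9 ]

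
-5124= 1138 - 6262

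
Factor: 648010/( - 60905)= - 2^1*11^1*13^( - 1)*43^1 * 137^1 * 937^( - 1) = -129602/12181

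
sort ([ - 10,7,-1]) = [ - 10,-1,7] 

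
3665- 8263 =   -  4598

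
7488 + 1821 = 9309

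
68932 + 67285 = 136217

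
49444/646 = 76 + 174/323= 76.54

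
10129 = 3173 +6956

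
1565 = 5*313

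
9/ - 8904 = -3/2968 = -0.00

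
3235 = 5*647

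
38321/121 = 316 + 85/121 = 316.70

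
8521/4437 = 1 + 4084/4437= 1.92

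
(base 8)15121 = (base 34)5S5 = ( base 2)1101001010001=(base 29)809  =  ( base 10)6737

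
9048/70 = 129 + 9/35 = 129.26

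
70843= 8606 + 62237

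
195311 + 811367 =1006678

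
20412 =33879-13467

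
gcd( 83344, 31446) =2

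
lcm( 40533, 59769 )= 3526371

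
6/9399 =2/3133 = 0.00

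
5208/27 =1736/9 = 192.89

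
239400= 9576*25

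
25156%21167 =3989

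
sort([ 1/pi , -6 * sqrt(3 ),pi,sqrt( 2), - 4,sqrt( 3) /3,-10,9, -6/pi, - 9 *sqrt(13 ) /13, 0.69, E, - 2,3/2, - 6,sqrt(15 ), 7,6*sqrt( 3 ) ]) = [-6*sqrt( 3 ), - 10, - 6,  -  4, - 9 *sqrt( 13)/13, - 2, - 6/pi,1/pi,sqrt( 3 ) /3,0.69, sqrt(2 ),3/2, E,pi,sqrt( 15),7,9,6 * sqrt(3)] 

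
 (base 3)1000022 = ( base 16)2E1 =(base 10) 737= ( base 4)23201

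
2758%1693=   1065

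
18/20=9/10=0.90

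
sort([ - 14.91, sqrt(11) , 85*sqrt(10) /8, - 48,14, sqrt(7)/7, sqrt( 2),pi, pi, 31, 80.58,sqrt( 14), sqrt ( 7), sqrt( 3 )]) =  [ - 48, -14.91, sqrt (7)/7, sqrt ( 2 ), sqrt(3), sqrt(7), pi, pi, sqrt( 11), sqrt( 14 ), 14, 31,85*sqrt( 10 ) /8,80.58 ] 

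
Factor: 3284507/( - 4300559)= -43^( - 1)*103^(-1)*971^(-1)*3284507^1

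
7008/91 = 7008/91   =  77.01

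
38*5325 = 202350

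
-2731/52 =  -53  +  25/52 = -52.52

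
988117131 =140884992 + 847232139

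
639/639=1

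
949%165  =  124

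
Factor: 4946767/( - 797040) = - 2^(-4 )* 3^( - 5)* 5^(-1)*7^1*41^( - 1 )*263^1*2687^1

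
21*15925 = 334425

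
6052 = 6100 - 48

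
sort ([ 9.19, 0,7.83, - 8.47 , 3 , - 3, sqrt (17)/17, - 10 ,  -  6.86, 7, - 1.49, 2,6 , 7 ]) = [ - 10 , - 8.47,-6.86, - 3, - 1.49,0, sqrt( 17 )/17,2, 3,6, 7,  7, 7.83,  9.19 ] 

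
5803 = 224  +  5579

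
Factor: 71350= 2^1*5^2 * 1427^1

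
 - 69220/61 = -69220/61 = - 1134.75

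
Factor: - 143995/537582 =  - 2^(  -  1 )*3^( - 1 ) * 5^1*31^1*929^1 * 89597^( - 1)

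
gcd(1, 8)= 1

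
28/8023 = 28/8023 = 0.00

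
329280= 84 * 3920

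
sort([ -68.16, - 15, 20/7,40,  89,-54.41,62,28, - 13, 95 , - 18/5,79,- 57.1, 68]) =[- 68.16, - 57.1 ,- 54.41, - 15, - 13,-18/5,20/7  ,  28,40,62,68,79,89,95 ] 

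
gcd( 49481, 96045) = 1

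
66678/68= 33339/34  =  980.56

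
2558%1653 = 905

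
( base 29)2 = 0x2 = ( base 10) 2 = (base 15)2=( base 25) 2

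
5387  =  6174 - 787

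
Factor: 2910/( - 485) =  - 6=- 2^1 * 3^1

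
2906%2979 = 2906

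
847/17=847/17 = 49.82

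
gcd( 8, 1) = 1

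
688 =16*43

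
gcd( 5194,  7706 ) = 2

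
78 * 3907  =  304746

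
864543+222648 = 1087191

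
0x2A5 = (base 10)677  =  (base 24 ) 145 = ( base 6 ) 3045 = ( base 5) 10202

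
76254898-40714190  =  35540708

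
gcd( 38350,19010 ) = 10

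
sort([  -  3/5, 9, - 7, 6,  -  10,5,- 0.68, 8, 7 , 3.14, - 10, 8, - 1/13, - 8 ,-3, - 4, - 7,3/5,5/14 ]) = [ - 10,-10, - 8, - 7,-7,- 4, - 3, - 0.68, - 3/5, - 1/13,5/14,3/5 , 3.14,5,6,7,8, 8,9 ]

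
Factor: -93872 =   -  2^4*5867^1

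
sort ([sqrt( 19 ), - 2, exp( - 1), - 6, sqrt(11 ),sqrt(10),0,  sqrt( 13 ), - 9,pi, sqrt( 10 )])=[ - 9 , - 6,- 2,0 , exp(  -  1),  pi, sqrt(10 ),sqrt (10), sqrt( 11 ), sqrt(13), sqrt( 19 ) ]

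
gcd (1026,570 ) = 114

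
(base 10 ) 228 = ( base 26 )8K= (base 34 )6O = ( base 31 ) 7B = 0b11100100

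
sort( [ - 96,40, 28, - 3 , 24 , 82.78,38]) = [ - 96,  -  3,24, 28 , 38 , 40,82.78]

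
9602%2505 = 2087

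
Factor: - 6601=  - 7^1*23^1 * 41^1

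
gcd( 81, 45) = 9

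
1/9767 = 1/9767 = 0.00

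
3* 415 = 1245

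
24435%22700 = 1735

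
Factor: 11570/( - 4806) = -65/27 = - 3^(- 3 ) * 5^1*13^1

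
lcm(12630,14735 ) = 88410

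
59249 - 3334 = 55915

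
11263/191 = 58 + 185/191 =58.97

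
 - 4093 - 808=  - 4901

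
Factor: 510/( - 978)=-5^1 * 17^1*163^ (-1) = - 85/163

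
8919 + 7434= 16353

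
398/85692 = 199/42846= 0.00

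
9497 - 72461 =  -  62964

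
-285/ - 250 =57/50 = 1.14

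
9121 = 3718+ 5403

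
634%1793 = 634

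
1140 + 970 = 2110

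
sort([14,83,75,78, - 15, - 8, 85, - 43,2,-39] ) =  [  -  43 ,  -  39,-15  , - 8, 2 , 14 , 75,78,83,85]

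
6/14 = 3/7= 0.43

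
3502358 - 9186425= -5684067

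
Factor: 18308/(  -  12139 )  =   - 2^2  *23^1*61^( - 1 )= - 92/61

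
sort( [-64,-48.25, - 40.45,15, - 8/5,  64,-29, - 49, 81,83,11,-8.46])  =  [-64, - 49, - 48.25 ,  -  40.45, - 29, - 8.46 , - 8/5,11,15,64,81 , 83 ] 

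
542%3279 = 542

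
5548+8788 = 14336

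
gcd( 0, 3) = 3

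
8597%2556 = 929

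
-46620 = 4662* ( - 10)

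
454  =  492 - 38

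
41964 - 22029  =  19935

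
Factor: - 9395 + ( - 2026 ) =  - 11421 = - 3^5*47^1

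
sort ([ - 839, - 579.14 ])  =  [ - 839, - 579.14]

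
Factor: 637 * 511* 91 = 7^4*13^2*73^1= 29621137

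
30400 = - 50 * (- 608 )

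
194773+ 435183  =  629956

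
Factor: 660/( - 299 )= - 2^2*3^1 * 5^1*11^1*13^(-1 )*23^( - 1)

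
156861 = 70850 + 86011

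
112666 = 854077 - 741411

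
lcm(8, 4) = 8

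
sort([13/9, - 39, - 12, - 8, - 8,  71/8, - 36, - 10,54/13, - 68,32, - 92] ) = [ - 92, - 68,  -  39 , - 36,  -  12, - 10, - 8, - 8,13/9,54/13,71/8,32] 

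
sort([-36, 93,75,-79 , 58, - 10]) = [-79, - 36, - 10, 58,75 , 93]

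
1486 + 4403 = 5889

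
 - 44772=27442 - 72214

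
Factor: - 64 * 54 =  - 3456 = - 2^7*3^3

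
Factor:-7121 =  - 7121^1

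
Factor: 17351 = 17351^1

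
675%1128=675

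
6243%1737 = 1032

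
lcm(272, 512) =8704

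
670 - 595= 75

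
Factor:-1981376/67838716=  - 2^4*11^( - 1)*83^1*239^( - 1)*373^1*6451^(- 1) = -495344/16959679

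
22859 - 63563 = -40704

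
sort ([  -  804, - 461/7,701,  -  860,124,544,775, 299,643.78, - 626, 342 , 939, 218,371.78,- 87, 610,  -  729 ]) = [ - 860, - 804, - 729,  -  626, - 87,  -  461/7, 124,218, 299, 342 , 371.78,544,610,643.78,701,775,939]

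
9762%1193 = 218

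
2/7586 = 1/3793  =  0.00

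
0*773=0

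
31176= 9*3464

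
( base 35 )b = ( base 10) 11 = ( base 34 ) B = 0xb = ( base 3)102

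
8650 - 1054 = 7596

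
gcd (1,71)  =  1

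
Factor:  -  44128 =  - 2^5 * 7^1 * 197^1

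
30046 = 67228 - 37182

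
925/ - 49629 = - 925/49629  =  - 0.02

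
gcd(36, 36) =36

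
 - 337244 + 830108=492864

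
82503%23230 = 12813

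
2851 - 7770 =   -  4919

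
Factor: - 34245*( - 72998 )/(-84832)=-1249908255/42416 = -  2^( - 4)*3^2*5^1*11^(-1)*17^1 * 19^1*113^1*241^(-1 )*761^1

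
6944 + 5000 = 11944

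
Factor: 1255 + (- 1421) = -2^1*83^1 = -  166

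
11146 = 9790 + 1356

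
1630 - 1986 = - 356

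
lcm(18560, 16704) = 167040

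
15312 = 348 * 44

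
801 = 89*9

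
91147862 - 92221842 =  - 1073980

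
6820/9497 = 6820/9497 = 0.72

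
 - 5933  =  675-6608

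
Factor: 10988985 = 3^1*5^1*7^2*14951^1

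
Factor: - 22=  -2^1*11^1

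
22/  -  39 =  - 22/39 = -0.56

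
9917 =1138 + 8779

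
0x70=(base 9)134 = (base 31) 3J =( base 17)6a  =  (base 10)112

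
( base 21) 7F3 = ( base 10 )3405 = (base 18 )a93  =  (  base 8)6515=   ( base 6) 23433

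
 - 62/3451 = - 62/3451 = -0.02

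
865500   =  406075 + 459425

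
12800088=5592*2289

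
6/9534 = 1/1589 = 0.00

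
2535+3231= 5766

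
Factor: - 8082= - 2^1*3^2*449^1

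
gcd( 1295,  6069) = 7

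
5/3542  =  5/3542 = 0.00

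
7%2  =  1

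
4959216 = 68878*72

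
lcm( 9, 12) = 36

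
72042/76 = 947 +35/38 = 947.92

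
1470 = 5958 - 4488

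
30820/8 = 7705/2 = 3852.50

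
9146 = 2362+6784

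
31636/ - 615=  - 31636/615 = - 51.44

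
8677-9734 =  - 1057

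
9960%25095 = 9960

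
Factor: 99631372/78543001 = 2^2*2689^(-1 )*29209^( - 1 )*24907843^1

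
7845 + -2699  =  5146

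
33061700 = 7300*4529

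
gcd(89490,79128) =942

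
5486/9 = 5486/9 =609.56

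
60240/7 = 8605 + 5/7 = 8605.71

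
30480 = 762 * 40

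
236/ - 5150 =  - 1 + 2457/2575=- 0.05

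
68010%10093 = 7452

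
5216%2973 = 2243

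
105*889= 93345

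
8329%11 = 2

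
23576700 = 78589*300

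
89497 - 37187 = 52310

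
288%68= 16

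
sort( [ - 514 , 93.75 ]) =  [-514,93.75]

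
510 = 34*15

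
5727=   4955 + 772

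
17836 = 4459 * 4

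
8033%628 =497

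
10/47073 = 10/47073  =  0.00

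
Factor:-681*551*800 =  - 2^5*3^1 * 5^2 * 19^1*29^1*227^1 = - 300184800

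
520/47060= 2/181= 0.01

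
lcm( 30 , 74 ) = 1110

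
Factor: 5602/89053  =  2^1*19^( - 1)*43^(-1 )*109^( - 1)*2801^1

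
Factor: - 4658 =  -2^1* 17^1*137^1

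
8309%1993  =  337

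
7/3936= 7/3936=0.00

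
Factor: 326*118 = 38468=2^2 * 59^1*163^1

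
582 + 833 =1415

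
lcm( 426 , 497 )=2982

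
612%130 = 92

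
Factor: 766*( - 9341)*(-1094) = 2^2*383^1*547^1 * 9341^1 = 7827795364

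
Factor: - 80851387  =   - 113^1*715499^1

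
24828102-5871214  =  18956888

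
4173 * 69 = 287937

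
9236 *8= 73888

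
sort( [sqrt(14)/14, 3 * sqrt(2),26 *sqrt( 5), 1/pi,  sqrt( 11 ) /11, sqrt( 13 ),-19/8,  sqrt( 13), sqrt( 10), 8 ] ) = [ - 19/8,sqrt( 14) /14, sqrt( 11 ) /11,1/pi,sqrt(10 ),sqrt( 13), sqrt( 13 ),  3*sqrt( 2),8, 26*sqrt( 5 ) ] 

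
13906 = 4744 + 9162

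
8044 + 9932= 17976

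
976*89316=87172416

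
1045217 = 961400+83817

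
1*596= 596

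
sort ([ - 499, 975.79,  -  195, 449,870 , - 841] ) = [ - 841 , - 499, - 195, 449  ,  870, 975.79 ] 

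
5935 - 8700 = - 2765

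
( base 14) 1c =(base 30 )Q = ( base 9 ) 28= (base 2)11010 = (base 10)26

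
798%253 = 39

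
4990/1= 4990= 4990.00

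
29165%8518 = 3611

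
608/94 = 6 +22/47 = 6.47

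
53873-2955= 50918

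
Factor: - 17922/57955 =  - 2^1*3^1*5^( - 1 )*29^1 * 67^ ( - 1)*103^1*173^(-1)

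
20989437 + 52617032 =73606469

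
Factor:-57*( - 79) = 3^1 * 19^1*79^1 = 4503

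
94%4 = 2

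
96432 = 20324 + 76108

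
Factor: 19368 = 2^3*3^2 *269^1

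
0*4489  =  0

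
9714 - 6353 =3361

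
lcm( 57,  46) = 2622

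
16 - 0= 16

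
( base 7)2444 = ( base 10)914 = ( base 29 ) 12f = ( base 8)1622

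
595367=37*16091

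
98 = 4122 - 4024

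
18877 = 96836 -77959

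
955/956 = 955/956 = 1.00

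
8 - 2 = 6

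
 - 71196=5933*( - 12 ) 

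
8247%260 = 187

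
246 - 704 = -458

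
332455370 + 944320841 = 1276776211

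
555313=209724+345589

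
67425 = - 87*( - 775) 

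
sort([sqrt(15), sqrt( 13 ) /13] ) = [sqrt(13 ) /13, sqrt ( 15) ] 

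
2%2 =0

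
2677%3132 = 2677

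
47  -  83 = - 36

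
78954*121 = 9553434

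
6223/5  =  6223/5 = 1244.60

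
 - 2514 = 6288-8802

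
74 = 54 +20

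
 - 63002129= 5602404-68604533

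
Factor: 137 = 137^1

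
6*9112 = 54672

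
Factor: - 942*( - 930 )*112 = 98118720  =  2^6*3^2*5^1*7^1*31^1*157^1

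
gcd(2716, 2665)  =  1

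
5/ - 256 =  - 1 + 251/256= - 0.02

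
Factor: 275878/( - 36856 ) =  - 509/68 = - 2^ ( - 2) * 17^( - 1 )*509^1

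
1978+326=2304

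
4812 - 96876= - 92064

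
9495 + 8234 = 17729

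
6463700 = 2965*2180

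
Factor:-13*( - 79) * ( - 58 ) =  - 2^1*13^1*29^1 * 79^1 = - 59566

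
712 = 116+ 596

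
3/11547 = 1/3849 = 0.00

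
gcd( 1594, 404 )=2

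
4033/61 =66 + 7/61=66.11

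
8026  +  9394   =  17420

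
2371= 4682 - 2311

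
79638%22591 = 11865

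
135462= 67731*2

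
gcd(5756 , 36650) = 2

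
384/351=1 + 11/117 =1.09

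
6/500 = 3/250 =0.01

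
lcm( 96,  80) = 480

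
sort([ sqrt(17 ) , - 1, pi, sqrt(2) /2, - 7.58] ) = [ -7.58, - 1, sqrt(2) /2,pi, sqrt(17) ]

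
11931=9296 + 2635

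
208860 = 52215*4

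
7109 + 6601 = 13710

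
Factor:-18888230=- 2^1*5^1*1171^1*1613^1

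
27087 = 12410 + 14677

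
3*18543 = 55629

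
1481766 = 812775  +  668991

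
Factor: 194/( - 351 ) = -2^1*3^( - 3 )*13^( - 1)*97^1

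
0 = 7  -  7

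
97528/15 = 6501 + 13/15 = 6501.87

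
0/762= 0=0.00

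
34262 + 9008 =43270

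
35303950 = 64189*550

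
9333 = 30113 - 20780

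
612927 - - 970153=1583080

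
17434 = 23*758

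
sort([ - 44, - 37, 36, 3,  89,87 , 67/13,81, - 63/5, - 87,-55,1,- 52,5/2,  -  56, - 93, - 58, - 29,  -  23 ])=[ - 93, - 87,-58,- 56,-55, - 52,-44, - 37, - 29, - 23, - 63/5,1, 5/2,3,67/13,36 , 81,87, 89 ] 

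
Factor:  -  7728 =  - 2^4*3^1*7^1*23^1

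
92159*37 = 3409883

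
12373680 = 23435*528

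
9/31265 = 9/31265 = 0.00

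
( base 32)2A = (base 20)3E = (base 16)4A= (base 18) 42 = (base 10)74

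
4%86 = 4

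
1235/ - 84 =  - 1235/84 = - 14.70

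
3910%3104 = 806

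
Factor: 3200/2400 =2^2 * 3^( - 1)= 4/3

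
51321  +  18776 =70097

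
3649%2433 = 1216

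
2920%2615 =305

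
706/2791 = 706/2791 = 0.25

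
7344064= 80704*91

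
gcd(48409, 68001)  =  1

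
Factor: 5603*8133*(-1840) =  - 2^4 * 3^1*5^1*13^1 * 23^1*431^1*2711^1 = -83847326160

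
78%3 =0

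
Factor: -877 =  - 877^1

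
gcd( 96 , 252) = 12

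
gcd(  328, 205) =41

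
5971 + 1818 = 7789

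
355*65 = 23075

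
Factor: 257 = 257^1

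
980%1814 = 980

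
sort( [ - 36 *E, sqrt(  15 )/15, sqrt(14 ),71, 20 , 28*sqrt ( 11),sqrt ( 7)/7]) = [-36*E,sqrt( 15) /15,sqrt( 7)/7, sqrt(14 ) , 20,71,28*sqrt ( 11)]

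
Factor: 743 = 743^1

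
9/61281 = 1/6809 =0.00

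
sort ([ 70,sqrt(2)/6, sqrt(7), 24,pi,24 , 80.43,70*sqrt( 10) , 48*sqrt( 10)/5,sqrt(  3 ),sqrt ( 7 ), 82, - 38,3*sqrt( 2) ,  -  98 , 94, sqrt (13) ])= [ - 98, - 38 , sqrt ( 2)/6,sqrt ( 3),sqrt(7),sqrt(7 ),pi,sqrt(13 ),3*sqrt(2),24,24,48* sqrt (10) /5, 70,80.43,82,94,  70* sqrt(10 ) ]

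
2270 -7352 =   -  5082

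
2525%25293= 2525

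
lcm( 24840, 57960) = 173880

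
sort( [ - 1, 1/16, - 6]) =[-6,  -  1, 1/16 ] 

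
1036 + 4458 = 5494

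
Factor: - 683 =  - 683^1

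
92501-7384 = 85117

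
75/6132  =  25/2044 =0.01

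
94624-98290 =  -3666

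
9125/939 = 9125/939 = 9.72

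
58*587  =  34046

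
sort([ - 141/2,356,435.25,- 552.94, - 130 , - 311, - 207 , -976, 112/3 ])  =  [- 976,  -  552.94, - 311,-207, - 130, - 141/2,112/3,356,435.25]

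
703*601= 422503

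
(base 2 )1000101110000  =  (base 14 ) 18ac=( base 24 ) 7i0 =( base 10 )4464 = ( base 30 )4so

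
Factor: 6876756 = 2^2*3^2*191021^1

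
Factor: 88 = 2^3 *11^1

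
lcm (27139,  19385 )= 135695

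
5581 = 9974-4393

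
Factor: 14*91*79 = 2^1*7^2 *13^1* 79^1 = 100646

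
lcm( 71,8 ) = 568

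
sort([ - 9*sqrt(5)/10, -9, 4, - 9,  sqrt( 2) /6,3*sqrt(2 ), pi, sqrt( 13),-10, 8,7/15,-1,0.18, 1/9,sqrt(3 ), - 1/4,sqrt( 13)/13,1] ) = [- 10,-9, - 9, - 9 *sqrt( 5 ) /10, -1, - 1/4, 1/9,0.18 , sqrt(2 )/6,sqrt( 13)/13, 7/15,1,sqrt(3), pi,sqrt ( 13), 4,3*sqrt( 2),8]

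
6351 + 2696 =9047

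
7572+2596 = 10168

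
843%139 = 9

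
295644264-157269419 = 138374845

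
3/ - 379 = -1 + 376/379 = - 0.01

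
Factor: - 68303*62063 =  - 53^1*167^1*409^1*1171^1 = - 4239089089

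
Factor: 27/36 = 2^( - 2)*3^1 =3/4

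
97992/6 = 16332=16332.00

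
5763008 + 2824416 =8587424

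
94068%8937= 4698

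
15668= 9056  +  6612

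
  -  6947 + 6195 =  - 752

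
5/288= 5/288 = 0.02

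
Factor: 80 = 2^4*5^1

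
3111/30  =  103  +  7/10 = 103.70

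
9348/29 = 9348/29 = 322.34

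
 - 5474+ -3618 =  - 9092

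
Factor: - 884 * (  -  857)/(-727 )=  - 2^2*13^1 *17^1*727^( - 1) * 857^1 = -757588/727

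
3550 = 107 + 3443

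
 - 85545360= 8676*(-9860) 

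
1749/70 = 24  +  69/70 = 24.99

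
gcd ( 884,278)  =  2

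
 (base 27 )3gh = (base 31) 2n1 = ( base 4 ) 221030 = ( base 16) A4C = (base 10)2636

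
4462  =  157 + 4305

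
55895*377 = 21072415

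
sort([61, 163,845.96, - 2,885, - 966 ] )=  [-966, -2, 61, 163 , 845.96,  885 ] 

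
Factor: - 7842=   -  2^1*3^1 * 1307^1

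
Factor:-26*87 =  - 2262 = -2^1 * 3^1*13^1*29^1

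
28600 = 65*440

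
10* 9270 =92700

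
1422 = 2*711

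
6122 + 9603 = 15725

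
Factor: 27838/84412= 31/94 = 2^( - 1)*31^1 * 47^( -1)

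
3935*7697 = 30287695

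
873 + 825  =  1698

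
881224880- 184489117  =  696735763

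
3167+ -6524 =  - 3357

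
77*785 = 60445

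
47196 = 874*54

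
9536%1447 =854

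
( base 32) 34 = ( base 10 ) 100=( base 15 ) 6a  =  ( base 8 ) 144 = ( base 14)72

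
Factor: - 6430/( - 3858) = 5/3 = 3^( - 1) * 5^1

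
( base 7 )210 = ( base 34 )33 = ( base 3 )10220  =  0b1101001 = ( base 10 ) 105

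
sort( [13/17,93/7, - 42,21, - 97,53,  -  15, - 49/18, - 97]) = [ - 97, - 97, - 42,- 15, - 49/18,13/17 , 93/7,21,53]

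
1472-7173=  - 5701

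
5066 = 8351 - 3285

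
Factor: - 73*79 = - 5767 = - 73^1 *79^1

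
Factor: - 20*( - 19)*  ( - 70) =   -  2^3*5^2*7^1*19^1 = - 26600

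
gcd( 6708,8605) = 1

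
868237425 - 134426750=733810675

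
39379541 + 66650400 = 106029941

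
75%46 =29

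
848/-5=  -848/5 = - 169.60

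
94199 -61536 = 32663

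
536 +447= 983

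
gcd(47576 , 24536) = 8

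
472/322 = 1 + 75/161  =  1.47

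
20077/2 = 20077/2 = 10038.50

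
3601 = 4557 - 956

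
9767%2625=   1892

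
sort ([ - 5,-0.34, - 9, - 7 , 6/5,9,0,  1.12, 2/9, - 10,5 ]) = [ - 10,-9,  -  7, - 5, - 0.34,0,2/9,1.12,6/5,5, 9]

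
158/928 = 79/464 = 0.17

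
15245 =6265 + 8980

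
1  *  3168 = 3168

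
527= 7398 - 6871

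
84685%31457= 21771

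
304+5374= 5678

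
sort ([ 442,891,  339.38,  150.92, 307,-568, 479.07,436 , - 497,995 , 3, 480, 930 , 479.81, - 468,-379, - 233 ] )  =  [ - 568,-497 , - 468,-379, - 233,3, 150.92,307,339.38, 436  ,  442,479.07, 479.81 , 480, 891,  930, 995]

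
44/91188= 11/22797=0.00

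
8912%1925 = 1212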